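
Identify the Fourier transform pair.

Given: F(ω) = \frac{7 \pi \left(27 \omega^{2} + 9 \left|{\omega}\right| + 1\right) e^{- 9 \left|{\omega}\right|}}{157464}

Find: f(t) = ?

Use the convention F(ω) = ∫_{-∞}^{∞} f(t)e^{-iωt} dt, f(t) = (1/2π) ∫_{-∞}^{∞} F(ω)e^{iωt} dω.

f(t) = \frac{7}{\left(t^{2} + 81\right)^{3}}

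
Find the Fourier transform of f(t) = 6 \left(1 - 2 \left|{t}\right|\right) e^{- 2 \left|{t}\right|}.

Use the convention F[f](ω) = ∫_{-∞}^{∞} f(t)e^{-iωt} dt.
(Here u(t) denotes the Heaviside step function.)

F(ω) = \frac{48 \omega^{2}}{\left(\omega^{2} + 4\right)^{2}}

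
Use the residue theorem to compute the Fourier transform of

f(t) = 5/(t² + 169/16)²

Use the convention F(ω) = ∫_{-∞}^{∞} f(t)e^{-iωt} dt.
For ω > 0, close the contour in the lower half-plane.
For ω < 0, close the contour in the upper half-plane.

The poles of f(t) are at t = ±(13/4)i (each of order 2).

Let g(z) = f(z)e^{-iωz}; for large |z| the factor e^{-iωz} decays in the lower half-plane when ω > 0 and in the upper half-plane when ω < 0.

Case ω > 0 (lower half-plane, clockwise contour ⇒ F(ω) = -2πi·ΣRes):
  Res_{z = - \frac{13 i}{4}} g(z) = \frac{20 i \left(13 \omega + 4\right) e^{- \frac{13 \omega}{4}}}{2197} (pole of order 2)
  F(ω) = -2πi·ΣRes = \frac{40 \pi \left(13 \omega + 4\right) e^{- \frac{13 \omega}{4}}}{2197}

Case ω < 0 (upper half-plane, counterclockwise contour ⇒ F(ω) = +2πi·ΣRes):
  Res_{z = \frac{13 i}{4}} g(z) = \frac{20 i \left(13 \omega - 4\right) e^{\frac{13 \omega}{4}}}{2197} (pole of order 2)
  F(ω) = 2πi·ΣRes = \frac{40 \pi \left(4 - 13 \omega\right) e^{\frac{13 \omega}{4}}}{2197}

Both cases combine into a single formula in |ω|:

F(ω) = \frac{40 \pi \left(13 \left|{\omega}\right| + 4\right) e^{- \frac{13 \left|{\omega}\right|}{4}}}{2197}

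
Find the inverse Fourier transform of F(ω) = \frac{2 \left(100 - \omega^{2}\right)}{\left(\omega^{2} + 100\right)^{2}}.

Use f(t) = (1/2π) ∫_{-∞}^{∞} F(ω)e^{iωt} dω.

f(t) = e^{- 10 \left|{t}\right|} \left|{t}\right|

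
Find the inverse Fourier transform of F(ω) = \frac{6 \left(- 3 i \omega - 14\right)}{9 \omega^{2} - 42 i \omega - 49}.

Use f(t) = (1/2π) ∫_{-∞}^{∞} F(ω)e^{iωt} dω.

f(t) = 2 \left(\frac{7 t}{3} + 1\right) e^{- \frac{7 t}{3}} u\left(t\right)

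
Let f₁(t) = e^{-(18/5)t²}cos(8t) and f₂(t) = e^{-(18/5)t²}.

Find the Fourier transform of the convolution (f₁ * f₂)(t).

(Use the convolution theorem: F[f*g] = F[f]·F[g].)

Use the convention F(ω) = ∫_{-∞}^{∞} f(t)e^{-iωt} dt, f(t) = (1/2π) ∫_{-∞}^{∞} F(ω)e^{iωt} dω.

F[f₁*f₂](ω) = \frac{5 \pi \left(e^{\frac{20 \omega}{9}} + 1\right) e^{- \frac{5 \omega^{2}}{36} - \frac{10 \omega}{9} - \frac{40}{9}}}{36}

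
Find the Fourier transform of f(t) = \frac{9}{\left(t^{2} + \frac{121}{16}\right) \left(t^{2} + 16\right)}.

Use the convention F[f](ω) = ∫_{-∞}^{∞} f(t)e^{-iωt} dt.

F(ω) = - \frac{4 \pi e^{- 4 \left|{\omega}\right|}}{15} + \frac{64 \pi e^{- \frac{11 \left|{\omega}\right|}{4}}}{165}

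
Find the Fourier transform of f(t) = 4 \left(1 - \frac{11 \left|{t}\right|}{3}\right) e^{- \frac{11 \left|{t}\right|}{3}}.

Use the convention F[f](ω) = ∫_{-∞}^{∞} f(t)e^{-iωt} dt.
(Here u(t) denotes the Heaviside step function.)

F(ω) = \frac{4752 \omega^{2}}{\left(9 \omega^{2} + 121\right)^{2}}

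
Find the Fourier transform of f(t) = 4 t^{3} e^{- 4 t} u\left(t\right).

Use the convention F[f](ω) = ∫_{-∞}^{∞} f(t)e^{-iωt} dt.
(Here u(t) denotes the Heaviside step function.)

F(ω) = \frac{24}{\left(i \omega + 4\right)^{4}}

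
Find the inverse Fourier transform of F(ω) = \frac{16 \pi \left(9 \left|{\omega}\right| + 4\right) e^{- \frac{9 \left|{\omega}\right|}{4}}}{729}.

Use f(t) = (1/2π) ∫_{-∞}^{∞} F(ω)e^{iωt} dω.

f(t) = \frac{2}{\left(t^{2} + \frac{81}{16}\right)^{2}}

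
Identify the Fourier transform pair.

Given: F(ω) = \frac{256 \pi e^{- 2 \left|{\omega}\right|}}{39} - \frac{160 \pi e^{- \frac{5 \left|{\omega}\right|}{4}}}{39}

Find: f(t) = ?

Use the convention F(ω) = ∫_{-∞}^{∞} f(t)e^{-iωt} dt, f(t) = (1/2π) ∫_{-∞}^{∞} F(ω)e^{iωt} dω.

f(t) = \frac{8 t^{2}}{\left(t^{2} + \frac{25}{16}\right) \left(t^{2} + 4\right)}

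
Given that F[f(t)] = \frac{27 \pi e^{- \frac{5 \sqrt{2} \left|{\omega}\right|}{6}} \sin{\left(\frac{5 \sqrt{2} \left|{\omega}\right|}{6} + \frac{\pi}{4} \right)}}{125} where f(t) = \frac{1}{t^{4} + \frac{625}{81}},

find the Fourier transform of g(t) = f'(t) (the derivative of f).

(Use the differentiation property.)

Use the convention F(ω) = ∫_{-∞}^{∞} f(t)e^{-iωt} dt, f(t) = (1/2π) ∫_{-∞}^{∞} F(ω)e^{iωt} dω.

F[g](ω) = \frac{27 i \pi \omega e^{- \frac{5 \sqrt{2} \left|{\omega}\right|}{6}} \sin{\left(\frac{5 \sqrt{2} \left|{\omega}\right|}{6} + \frac{\pi}{4} \right)}}{125}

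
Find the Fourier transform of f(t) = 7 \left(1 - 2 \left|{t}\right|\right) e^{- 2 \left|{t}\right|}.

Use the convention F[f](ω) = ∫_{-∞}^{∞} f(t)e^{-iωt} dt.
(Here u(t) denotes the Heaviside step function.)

F(ω) = \frac{56 \omega^{2}}{\left(\omega^{2} + 4\right)^{2}}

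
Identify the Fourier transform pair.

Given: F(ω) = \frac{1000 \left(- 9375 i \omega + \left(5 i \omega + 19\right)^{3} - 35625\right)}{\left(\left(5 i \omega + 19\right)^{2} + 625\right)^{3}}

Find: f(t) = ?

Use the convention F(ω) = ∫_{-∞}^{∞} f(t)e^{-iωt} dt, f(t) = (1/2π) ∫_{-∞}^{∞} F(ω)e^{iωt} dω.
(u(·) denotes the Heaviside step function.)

f(t) = 4 t^{2} e^{- \frac{19 t}{5}} \cos{\left(5 t \right)} u\left(t\right)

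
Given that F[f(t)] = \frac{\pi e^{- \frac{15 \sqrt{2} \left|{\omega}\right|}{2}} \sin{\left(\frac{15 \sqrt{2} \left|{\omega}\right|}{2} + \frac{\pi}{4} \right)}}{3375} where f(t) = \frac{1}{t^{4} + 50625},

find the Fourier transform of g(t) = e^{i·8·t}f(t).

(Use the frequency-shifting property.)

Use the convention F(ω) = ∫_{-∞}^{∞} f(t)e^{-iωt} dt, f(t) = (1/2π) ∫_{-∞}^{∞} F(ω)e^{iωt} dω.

F[g](ω) = \frac{\pi e^{- \frac{15 \sqrt{2} \left|{\omega - 8}\right|}{2}} \sin{\left(\frac{15 \sqrt{2} \left|{\omega - 8}\right|}{2} + \frac{\pi}{4} \right)}}{3375}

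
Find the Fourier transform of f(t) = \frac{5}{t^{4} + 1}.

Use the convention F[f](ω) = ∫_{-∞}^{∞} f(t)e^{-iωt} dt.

F(ω) = 5 \pi e^{- \frac{\sqrt{2} \left|{\omega}\right|}{2}} \sin{\left(\frac{\sqrt{2} \left|{\omega}\right|}{2} + \frac{\pi}{4} \right)}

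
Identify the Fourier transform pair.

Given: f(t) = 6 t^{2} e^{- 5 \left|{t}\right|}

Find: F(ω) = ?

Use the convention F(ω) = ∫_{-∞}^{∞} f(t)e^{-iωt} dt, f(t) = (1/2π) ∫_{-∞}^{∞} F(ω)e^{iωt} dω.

F(ω) = \frac{120 \left(25 - 3 \omega^{2}\right)}{\left(\omega^{2} + 25\right)^{3}}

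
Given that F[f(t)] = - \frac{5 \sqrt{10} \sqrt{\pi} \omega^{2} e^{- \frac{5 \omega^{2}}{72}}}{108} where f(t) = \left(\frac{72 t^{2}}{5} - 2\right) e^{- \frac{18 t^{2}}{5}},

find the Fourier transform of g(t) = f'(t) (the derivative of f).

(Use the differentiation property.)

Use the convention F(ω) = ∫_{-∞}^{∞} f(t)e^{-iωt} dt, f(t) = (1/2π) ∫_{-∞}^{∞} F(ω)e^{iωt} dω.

F[g](ω) = - \frac{5 \sqrt{10} i \sqrt{\pi} \omega^{3} e^{- \frac{5 \omega^{2}}{72}}}{108}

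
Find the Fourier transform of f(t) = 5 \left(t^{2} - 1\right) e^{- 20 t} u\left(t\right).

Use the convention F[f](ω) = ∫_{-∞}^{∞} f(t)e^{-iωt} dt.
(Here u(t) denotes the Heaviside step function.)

F(ω) = \frac{5 \left(2 i \omega - \left(i \omega + 20\right)^{3} + 40\right)}{\left(i \omega + 20\right)^{4}}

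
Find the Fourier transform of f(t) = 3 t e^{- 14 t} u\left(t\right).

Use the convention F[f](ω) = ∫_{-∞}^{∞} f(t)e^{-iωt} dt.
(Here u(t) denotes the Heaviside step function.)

F(ω) = \frac{3}{\left(i \omega + 14\right)^{2}}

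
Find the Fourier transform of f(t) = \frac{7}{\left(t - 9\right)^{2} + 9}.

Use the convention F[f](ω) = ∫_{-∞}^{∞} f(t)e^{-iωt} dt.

F(ω) = \frac{7 \pi e^{- 9 i \omega - 3 \left|{\omega}\right|}}{3}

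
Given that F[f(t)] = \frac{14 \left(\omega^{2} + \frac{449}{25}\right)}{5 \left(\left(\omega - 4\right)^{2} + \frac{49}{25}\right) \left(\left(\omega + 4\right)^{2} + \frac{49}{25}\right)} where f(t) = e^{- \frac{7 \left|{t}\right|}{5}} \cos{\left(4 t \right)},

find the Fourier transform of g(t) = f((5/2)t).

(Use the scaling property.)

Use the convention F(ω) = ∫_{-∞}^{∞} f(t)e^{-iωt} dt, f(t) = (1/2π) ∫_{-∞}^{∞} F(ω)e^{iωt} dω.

F[g](ω) = \frac{28 \left(4 \omega^{2} + 449\right)}{16 \omega^{4} - 2808 \omega^{2} + 201601}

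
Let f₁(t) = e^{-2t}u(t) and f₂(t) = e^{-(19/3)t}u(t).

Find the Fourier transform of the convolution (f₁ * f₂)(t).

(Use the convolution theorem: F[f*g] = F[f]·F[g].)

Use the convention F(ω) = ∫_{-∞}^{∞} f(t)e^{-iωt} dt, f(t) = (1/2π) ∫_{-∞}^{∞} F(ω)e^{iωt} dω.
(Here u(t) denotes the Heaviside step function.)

F[f₁*f₂](ω) = \frac{3}{\left(i \omega + 2\right) \left(3 i \omega + 19\right)}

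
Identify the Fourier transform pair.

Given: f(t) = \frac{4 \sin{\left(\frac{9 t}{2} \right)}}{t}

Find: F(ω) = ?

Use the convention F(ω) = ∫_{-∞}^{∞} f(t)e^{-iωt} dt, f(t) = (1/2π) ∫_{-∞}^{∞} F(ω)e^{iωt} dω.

F(ω) = \begin{cases} 4 \pi & \text{for}\: \omega > - \frac{9}{2} \wedge \omega < \frac{9}{2} \\0 & \text{otherwise} \end{cases}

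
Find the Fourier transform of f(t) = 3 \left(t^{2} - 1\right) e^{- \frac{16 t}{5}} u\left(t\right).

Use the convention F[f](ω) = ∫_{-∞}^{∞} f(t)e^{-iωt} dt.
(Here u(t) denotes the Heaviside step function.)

F(ω) = \frac{15 \left(250 i \omega - \left(5 i \omega + 16\right)^{3} + 800\right)}{\left(5 i \omega + 16\right)^{4}}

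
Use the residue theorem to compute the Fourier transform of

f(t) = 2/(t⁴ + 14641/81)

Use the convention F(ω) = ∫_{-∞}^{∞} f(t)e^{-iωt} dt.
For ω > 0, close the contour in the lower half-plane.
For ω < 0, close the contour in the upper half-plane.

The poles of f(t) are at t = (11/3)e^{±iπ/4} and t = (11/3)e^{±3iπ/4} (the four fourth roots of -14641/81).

Let g(z) = f(z)e^{-iωz}; for large |z| the factor e^{-iωz} decays in the lower half-plane when ω > 0 and in the upper half-plane when ω < 0.

Case ω > 0 (lower half-plane, clockwise contour ⇒ F(ω) = -2πi·ΣRes):
  Res_{z = - \frac{11 \sqrt{2}}{6} - \frac{11 \sqrt{2} i}{6}} g(z) = \frac{27 \sqrt{2} i \left(1 - i\right) e^{\frac{11 \sqrt{2} \omega \left(-1 + i\right)}{6}}}{5324}
  Res_{z = \frac{11 \sqrt{2}}{6} - \frac{11 \sqrt{2} i}{6}} g(z) = \frac{27 \sqrt{2} i \left(1 + i\right) e^{- \frac{11 \sqrt{2} \omega \left(1 + i\right)}{6}}}{5324}
  F(ω) = -2πi·ΣRes = \frac{27 \sqrt{2} \pi \left(1 - i\right) \left(e^{\frac{11 \sqrt{2} i \omega}{3}} + i\right) e^{- \frac{11 \sqrt{2} \omega \left(1 + i\right)}{6}}}{2662} = \frac{54 \pi e^{- \frac{11 \sqrt{2} \omega}{6}} \sin{\left(\frac{11 \sqrt{2} \omega}{6} + \frac{\pi}{4} \right)}}{1331}

Case ω < 0 (upper half-plane, counterclockwise contour ⇒ F(ω) = +2πi·ΣRes):
  Res_{z = \frac{11 \sqrt{2}}{6} + \frac{11 \sqrt{2} i}{6}} g(z) = \frac{27 \sqrt{2} i \left(-1 + i\right) e^{\frac{11 \sqrt{2} \omega \left(1 - i\right)}{6}}}{5324}
  Res_{z = - \frac{11 \sqrt{2}}{6} + \frac{11 \sqrt{2} i}{6}} g(z) = \frac{27 \sqrt{2} \left(1 - i\right) e^{\frac{11 \sqrt{2} \omega \left(1 + i\right)}{6}}}{5324}
  F(ω) = 2πi·ΣRes = - \frac{27 \sqrt{2} i \pi \left(i \left(1 - i\right) e^{\frac{11 \sqrt{2} \omega \left(1 - i\right)}{6}} - \left(1 - i\right) e^{\frac{11 \sqrt{2} \omega \left(1 + i\right)}{6}}\right)}{2662} = \frac{54 \pi e^{\frac{11 \sqrt{2} \omega}{6}} \cos{\left(\frac{11 \sqrt{2} \omega}{6} + \frac{\pi}{4} \right)}}{1331}

Both cases combine into a single formula in |ω|:

F(ω) = \frac{54 \pi e^{- \frac{11 \sqrt{2} \left|{\omega}\right|}{6}} \sin{\left(\frac{11 \sqrt{2} \left|{\omega}\right|}{6} + \frac{\pi}{4} \right)}}{1331}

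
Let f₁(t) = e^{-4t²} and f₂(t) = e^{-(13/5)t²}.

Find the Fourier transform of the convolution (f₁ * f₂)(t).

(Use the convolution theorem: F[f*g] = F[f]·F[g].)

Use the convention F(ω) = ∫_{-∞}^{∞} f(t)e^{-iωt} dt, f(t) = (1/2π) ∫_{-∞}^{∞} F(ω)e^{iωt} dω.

F[f₁*f₂](ω) = \frac{\sqrt{65} \pi e^{- \frac{33 \omega^{2}}{208}}}{26}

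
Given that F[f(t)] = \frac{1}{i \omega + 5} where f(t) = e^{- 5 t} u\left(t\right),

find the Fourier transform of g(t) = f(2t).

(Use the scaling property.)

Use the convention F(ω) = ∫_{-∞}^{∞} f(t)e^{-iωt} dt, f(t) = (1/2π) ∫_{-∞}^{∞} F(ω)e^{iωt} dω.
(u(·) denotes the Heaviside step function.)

F[g](ω) = \frac{1}{i \omega + 10}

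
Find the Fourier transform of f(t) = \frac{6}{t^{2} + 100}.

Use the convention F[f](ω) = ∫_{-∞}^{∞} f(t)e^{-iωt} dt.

F(ω) = \frac{3 \pi e^{- 10 \left|{\omega}\right|}}{5}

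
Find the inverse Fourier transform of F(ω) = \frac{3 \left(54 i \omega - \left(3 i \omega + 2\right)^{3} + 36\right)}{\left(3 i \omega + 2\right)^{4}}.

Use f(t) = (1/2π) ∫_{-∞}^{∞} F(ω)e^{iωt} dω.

f(t) = \left(t^{2} - 1\right) e^{- \frac{2 t}{3}} u\left(t\right)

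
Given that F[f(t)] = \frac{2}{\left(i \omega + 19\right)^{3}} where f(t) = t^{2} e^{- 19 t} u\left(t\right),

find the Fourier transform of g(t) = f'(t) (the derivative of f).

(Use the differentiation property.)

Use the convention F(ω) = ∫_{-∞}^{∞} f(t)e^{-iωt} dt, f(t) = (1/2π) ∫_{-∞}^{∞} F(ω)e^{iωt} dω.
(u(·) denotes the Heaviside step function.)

F[g](ω) = \frac{2 i \omega}{\left(i \omega + 19\right)^{3}}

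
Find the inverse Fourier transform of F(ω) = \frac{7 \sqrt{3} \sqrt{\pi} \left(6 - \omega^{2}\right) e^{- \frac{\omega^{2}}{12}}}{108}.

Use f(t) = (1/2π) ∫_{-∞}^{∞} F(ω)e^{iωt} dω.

f(t) = 7 t^{2} e^{- 3 t^{2}}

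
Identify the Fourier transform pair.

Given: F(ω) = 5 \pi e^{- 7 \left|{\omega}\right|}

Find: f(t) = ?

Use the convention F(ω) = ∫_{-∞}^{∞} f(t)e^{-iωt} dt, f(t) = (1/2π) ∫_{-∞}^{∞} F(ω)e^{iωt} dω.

f(t) = \frac{35}{t^{2} + 49}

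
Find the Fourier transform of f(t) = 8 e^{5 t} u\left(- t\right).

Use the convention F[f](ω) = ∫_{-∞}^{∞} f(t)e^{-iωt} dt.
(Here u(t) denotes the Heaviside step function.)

F(ω) = - \frac{8}{i \omega - 5}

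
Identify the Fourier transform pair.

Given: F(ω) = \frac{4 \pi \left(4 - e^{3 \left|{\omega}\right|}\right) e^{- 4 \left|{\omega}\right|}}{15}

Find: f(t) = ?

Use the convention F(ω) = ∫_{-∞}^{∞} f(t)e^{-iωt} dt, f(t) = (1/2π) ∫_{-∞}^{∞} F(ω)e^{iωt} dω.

f(t) = \frac{4 t^{2}}{\left(t^{2} + 1\right) \left(t^{2} + 16\right)}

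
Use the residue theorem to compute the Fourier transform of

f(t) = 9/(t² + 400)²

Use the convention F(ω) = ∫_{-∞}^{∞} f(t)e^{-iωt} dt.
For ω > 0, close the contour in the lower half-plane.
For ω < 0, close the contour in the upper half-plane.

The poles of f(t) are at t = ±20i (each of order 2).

Let g(z) = f(z)e^{-iωz}; for large |z| the factor e^{-iωz} decays in the lower half-plane when ω > 0 and in the upper half-plane when ω < 0.

Case ω > 0 (lower half-plane, clockwise contour ⇒ F(ω) = -2πi·ΣRes):
  Res_{z = - 20 i} g(z) = \frac{9 i \left(20 \omega + 1\right) e^{- 20 \omega}}{32000} (pole of order 2)
  F(ω) = -2πi·ΣRes = \frac{9 \pi \left(20 \omega + 1\right) e^{- 20 \omega}}{16000}

Case ω < 0 (upper half-plane, counterclockwise contour ⇒ F(ω) = +2πi·ΣRes):
  Res_{z = 20 i} g(z) = \frac{9 i \left(20 \omega - 1\right) e^{20 \omega}}{32000} (pole of order 2)
  F(ω) = 2πi·ΣRes = \frac{9 \pi \left(1 - 20 \omega\right) e^{20 \omega}}{16000}

Both cases combine into a single formula in |ω|:

F(ω) = \frac{9 \pi \left(20 \left|{\omega}\right| + 1\right) e^{- 20 \left|{\omega}\right|}}{16000}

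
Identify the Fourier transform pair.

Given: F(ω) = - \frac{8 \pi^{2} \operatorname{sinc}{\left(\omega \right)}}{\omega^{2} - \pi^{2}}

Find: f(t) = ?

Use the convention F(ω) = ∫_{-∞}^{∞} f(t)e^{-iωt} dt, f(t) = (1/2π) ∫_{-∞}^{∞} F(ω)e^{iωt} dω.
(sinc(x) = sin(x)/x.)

f(t) = 8 \left(\begin{cases} \cos^{2}{\left(\frac{\pi t}{2} \right)} & \text{for}\: \left|{t}\right| < 1 \\0 & \text{otherwise} \end{cases}\right)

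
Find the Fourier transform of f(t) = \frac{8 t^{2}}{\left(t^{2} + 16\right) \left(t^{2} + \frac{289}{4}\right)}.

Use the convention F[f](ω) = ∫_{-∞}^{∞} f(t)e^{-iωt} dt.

F(ω) = - \frac{128 \pi e^{- 4 \left|{\omega}\right|}}{225} + \frac{272 \pi e^{- \frac{17 \left|{\omega}\right|}{2}}}{225}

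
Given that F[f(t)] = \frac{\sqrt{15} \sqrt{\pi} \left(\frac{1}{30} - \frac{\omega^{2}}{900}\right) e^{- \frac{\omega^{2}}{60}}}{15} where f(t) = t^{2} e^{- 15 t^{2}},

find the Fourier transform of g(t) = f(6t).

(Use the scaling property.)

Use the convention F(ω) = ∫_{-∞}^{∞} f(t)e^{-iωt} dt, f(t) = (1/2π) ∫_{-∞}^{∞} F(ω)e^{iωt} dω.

F[g](ω) = \frac{\sqrt{15} \sqrt{\pi} \left(1080 - \omega^{2}\right) e^{- \frac{\omega^{2}}{2160}}}{2916000}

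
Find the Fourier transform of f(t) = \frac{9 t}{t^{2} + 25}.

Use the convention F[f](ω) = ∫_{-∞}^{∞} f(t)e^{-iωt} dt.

F(ω) = - 9 i \pi e^{- 5 \left|{\omega}\right|} \operatorname{sign}{\left(\omega \right)}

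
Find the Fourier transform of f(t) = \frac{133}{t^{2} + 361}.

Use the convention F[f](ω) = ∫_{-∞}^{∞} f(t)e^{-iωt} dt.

F(ω) = 7 \pi e^{- 19 \left|{\omega}\right|}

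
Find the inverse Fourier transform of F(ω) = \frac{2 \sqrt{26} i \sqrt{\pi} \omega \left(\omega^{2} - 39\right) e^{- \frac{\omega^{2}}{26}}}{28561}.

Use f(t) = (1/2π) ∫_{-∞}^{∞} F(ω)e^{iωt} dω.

f(t) = 2 t^{3} e^{- \frac{13 t^{2}}{2}}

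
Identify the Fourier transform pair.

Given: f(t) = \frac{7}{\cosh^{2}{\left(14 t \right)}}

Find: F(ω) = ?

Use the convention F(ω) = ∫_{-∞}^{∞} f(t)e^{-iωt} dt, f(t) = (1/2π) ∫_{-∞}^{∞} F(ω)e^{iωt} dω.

F(ω) = \frac{\pi \omega}{28 \sinh{\left(\frac{\pi \omega}{28} \right)}}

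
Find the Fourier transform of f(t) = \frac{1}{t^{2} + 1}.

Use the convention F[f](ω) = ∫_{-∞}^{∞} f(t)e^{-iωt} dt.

F(ω) = \pi e^{- \left|{\omega}\right|}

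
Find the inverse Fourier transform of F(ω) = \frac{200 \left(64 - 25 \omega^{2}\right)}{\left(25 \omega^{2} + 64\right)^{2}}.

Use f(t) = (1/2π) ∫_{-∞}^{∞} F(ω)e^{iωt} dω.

f(t) = 4 e^{- \frac{8 \left|{t}\right|}{5}} \left|{t}\right|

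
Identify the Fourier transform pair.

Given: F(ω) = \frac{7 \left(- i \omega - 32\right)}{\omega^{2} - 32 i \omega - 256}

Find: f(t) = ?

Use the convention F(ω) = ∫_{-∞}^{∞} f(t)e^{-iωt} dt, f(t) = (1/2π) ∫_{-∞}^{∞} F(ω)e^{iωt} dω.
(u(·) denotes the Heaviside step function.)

f(t) = 7 \left(16 t + 1\right) e^{- 16 t} u\left(t\right)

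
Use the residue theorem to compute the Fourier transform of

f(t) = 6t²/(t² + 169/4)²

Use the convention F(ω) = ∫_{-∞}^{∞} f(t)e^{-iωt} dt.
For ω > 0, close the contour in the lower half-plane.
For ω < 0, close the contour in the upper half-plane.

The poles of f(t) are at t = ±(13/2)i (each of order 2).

Let g(z) = f(z)e^{-iωz}; for large |z| the factor e^{-iωz} decays in the lower half-plane when ω > 0 and in the upper half-plane when ω < 0.

Case ω > 0 (lower half-plane, clockwise contour ⇒ F(ω) = -2πi·ΣRes):
  Res_{z = - \frac{13 i}{2}} g(z) = \frac{3 i \left(2 - 13 \omega\right) e^{- \frac{13 \omega}{2}}}{26} (pole of order 2)
  F(ω) = -2πi·ΣRes = \frac{3 \pi \left(2 - 13 \omega\right) e^{- \frac{13 \omega}{2}}}{13}

Case ω < 0 (upper half-plane, counterclockwise contour ⇒ F(ω) = +2πi·ΣRes):
  Res_{z = \frac{13 i}{2}} g(z) = \frac{3 i \left(- 13 \omega - 2\right) e^{\frac{13 \omega}{2}}}{26} (pole of order 2)
  F(ω) = 2πi·ΣRes = \frac{3 \pi \left(13 \omega + 2\right) e^{\frac{13 \omega}{2}}}{13}

Both cases combine into a single formula in |ω|:

F(ω) = \frac{3 \pi \left(2 - 13 \left|{\omega}\right|\right) e^{- \frac{13 \left|{\omega}\right|}{2}}}{13}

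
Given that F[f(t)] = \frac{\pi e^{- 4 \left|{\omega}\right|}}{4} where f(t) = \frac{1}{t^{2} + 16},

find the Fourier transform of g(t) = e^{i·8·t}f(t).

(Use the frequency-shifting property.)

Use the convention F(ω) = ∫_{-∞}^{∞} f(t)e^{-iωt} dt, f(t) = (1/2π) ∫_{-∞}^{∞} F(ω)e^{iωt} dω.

F[g](ω) = \frac{\pi e^{- 4 \left|{\omega - 8}\right|}}{4}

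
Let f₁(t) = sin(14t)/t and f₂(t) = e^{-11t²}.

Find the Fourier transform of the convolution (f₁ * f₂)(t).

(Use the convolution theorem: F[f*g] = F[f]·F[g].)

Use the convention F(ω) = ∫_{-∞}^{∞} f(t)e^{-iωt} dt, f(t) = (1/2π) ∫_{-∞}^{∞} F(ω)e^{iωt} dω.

F[f₁*f₂](ω) = \begin{cases} \frac{\sqrt{11} \pi^{\frac{3}{2}} e^{- \frac{\omega^{2}}{44}}}{11} & \text{for}\: \omega > -14 \wedge \omega < 14 \\0 & \text{otherwise} \end{cases}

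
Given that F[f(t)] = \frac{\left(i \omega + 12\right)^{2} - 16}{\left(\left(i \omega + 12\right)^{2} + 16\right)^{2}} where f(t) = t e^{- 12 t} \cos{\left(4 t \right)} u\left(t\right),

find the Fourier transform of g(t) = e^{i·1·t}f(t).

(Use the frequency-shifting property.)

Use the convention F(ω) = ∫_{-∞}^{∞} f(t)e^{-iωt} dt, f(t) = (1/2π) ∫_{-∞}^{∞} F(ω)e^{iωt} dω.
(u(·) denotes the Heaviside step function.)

F[g](ω) = \frac{\left(i \left(\omega - 1\right) + 12\right)^{2} - 16}{\left(\left(i \left(\omega - 1\right) + 12\right)^{2} + 16\right)^{2}}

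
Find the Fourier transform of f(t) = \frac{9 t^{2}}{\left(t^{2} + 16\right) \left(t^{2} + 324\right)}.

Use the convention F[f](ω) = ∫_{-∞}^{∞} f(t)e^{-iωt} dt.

F(ω) = \frac{9 \pi \left(9 - 2 e^{14 \left|{\omega}\right|}\right) e^{- 18 \left|{\omega}\right|}}{154}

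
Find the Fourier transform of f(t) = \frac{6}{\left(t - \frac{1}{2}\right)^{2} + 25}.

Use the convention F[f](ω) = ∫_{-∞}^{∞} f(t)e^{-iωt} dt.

F(ω) = \frac{6 \pi e^{- \frac{i \omega}{2} - 5 \left|{\omega}\right|}}{5}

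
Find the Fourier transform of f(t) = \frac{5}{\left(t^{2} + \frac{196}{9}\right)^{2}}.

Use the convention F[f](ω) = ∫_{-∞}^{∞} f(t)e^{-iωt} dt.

F(ω) = \frac{45 \pi \left(14 \left|{\omega}\right| + 3\right) e^{- \frac{14 \left|{\omega}\right|}{3}}}{5488}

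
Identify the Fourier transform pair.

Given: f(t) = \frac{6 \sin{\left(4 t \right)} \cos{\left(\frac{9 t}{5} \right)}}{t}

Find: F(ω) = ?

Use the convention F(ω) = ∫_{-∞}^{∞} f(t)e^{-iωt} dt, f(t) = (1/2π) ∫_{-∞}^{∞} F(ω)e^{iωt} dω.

F(ω) = \begin{cases} 6 \pi & \text{for}\: \omega > - \frac{11}{5} \wedge \omega < \frac{11}{5} \\3 \pi & \text{for}\: \omega > - \frac{29}{5} \wedge \omega < \frac{29}{5} \\0 & \text{otherwise} \end{cases}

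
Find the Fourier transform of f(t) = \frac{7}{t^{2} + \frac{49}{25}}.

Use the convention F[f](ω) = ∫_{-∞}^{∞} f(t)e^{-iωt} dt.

F(ω) = 5 \pi e^{- \frac{7 \left|{\omega}\right|}{5}}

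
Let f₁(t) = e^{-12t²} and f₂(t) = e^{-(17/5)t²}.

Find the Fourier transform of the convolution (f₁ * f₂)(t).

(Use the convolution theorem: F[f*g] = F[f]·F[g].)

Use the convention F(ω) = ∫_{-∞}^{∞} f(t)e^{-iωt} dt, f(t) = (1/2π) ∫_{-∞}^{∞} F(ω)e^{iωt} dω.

F[f₁*f₂](ω) = \frac{\sqrt{255} \pi e^{- \frac{77 \omega^{2}}{816}}}{102}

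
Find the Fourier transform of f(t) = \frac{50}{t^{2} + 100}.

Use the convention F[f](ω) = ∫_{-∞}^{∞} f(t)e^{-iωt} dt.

F(ω) = 5 \pi e^{- 10 \left|{\omega}\right|}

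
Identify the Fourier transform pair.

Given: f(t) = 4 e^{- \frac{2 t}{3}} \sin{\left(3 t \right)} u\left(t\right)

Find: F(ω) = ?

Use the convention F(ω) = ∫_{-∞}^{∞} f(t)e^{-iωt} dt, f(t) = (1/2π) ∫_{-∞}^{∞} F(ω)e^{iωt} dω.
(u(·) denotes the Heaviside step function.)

F(ω) = \frac{108}{\left(3 i \omega + 2\right)^{2} + 81}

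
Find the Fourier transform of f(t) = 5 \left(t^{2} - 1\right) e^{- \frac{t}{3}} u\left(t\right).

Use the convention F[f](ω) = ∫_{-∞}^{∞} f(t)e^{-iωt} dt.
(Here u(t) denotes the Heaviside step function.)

F(ω) = \frac{15 \left(54 i \omega - \left(3 i \omega + 1\right)^{3} + 18\right)}{\left(3 i \omega + 1\right)^{4}}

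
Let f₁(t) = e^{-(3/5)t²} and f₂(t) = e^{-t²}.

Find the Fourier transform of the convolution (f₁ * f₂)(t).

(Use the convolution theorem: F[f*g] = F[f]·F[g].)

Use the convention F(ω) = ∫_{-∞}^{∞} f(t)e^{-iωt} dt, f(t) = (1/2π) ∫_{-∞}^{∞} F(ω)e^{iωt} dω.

F[f₁*f₂](ω) = \frac{\sqrt{15} \pi e^{- \frac{2 \omega^{2}}{3}}}{3}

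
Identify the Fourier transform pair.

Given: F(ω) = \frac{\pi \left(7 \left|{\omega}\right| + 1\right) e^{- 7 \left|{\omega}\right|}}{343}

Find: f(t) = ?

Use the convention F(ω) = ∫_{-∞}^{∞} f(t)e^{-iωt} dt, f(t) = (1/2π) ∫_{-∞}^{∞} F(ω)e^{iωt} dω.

f(t) = \frac{2}{\left(t^{2} + 49\right)^{2}}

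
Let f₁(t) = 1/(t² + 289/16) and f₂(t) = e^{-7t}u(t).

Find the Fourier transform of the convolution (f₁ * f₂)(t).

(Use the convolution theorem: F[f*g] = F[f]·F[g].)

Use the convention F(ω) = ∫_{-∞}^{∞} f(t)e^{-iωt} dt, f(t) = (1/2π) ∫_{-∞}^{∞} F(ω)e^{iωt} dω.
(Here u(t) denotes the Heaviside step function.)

F[f₁*f₂](ω) = \frac{4 \pi e^{- \frac{17 \left|{\omega}\right|}{4}}}{17 \left(i \omega + 7\right)}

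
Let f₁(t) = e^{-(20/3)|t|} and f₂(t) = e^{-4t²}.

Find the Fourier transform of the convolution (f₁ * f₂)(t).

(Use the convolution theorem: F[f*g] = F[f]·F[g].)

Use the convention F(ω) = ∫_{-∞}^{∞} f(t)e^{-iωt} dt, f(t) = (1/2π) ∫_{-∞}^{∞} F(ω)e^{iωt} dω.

F[f₁*f₂](ω) = \frac{60 \sqrt{\pi} e^{- \frac{\omega^{2}}{16}}}{9 \omega^{2} + 400}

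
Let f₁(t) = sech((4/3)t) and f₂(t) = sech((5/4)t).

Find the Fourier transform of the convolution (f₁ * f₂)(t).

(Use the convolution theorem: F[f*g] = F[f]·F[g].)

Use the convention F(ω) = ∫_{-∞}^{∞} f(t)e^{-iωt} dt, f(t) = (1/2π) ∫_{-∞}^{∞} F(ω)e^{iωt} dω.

F[f₁*f₂](ω) = \frac{6 \pi^{2}}{5 \left(\cosh{\left(\frac{\pi \omega}{40} \right)} + \cosh{\left(\frac{31 \pi \omega}{40} \right)}\right)}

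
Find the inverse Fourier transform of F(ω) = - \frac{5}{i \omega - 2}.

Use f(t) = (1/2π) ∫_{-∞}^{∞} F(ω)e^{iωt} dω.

f(t) = 5 e^{2 t} u\left(- t\right)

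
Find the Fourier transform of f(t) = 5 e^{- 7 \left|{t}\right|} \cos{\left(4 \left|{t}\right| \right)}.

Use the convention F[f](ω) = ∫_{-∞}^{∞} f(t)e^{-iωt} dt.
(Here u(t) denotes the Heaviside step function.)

F(ω) = \frac{70 \left(\omega^{2} + 65\right)}{\omega^{4} + 66 \omega^{2} + 4225}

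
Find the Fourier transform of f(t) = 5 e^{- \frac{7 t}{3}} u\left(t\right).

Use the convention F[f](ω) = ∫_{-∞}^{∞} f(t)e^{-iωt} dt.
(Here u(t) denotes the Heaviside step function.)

F(ω) = \frac{15}{3 i \omega + 7}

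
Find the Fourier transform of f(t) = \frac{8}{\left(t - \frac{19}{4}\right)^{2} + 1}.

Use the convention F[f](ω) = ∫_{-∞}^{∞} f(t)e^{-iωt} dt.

F(ω) = 8 \pi e^{- \frac{19 i \omega}{4} - \left|{\omega}\right|}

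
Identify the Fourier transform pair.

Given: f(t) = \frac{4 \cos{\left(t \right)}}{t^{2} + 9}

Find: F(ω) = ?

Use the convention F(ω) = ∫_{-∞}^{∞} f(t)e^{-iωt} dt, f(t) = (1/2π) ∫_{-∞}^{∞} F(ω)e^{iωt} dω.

F(ω) = \frac{2 \pi e^{- 3 \left|{\omega + 1}\right|}}{3} + \frac{2 \pi e^{- 3 \left|{\omega - 1}\right|}}{3}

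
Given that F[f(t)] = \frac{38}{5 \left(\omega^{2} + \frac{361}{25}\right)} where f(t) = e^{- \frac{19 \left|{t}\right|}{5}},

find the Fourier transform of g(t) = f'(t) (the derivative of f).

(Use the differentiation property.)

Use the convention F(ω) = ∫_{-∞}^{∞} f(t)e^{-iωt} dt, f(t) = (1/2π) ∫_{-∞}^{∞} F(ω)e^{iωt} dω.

F[g](ω) = \frac{190 i \omega}{25 \omega^{2} + 361}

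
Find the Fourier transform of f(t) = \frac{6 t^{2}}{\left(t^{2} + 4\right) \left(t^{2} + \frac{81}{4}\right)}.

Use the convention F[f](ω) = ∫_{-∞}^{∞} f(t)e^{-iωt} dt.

F(ω) = - \frac{48 \pi e^{- 2 \left|{\omega}\right|}}{65} + \frac{108 \pi e^{- \frac{9 \left|{\omega}\right|}{2}}}{65}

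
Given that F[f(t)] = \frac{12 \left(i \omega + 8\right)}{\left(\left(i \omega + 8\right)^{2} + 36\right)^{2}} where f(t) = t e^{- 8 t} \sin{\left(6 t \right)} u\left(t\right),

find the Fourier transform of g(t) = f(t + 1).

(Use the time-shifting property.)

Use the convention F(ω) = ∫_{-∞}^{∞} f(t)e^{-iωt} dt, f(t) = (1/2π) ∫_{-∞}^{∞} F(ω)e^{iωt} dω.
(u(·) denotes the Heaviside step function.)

F[g](ω) = \frac{12 \left(i \omega + 8\right) e^{i \omega}}{\left(\left(i \omega + 8\right)^{2} + 36\right)^{2}}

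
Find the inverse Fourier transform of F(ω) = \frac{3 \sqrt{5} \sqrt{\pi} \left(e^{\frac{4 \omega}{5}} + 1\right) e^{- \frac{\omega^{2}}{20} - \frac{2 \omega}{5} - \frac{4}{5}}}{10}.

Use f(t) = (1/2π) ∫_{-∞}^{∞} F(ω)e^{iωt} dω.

f(t) = 3 e^{- 5 t^{2}} \cos{\left(4 t \right)}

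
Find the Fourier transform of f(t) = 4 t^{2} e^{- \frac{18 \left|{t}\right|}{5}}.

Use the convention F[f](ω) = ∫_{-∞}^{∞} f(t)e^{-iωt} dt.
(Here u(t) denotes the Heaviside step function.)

F(ω) = \frac{108000 \left(108 - 25 \omega^{2}\right)}{\left(25 \omega^{2} + 324\right)^{3}}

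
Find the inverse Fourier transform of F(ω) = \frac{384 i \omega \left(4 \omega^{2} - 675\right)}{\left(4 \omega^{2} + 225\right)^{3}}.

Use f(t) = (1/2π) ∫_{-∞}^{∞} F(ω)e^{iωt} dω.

f(t) = 6 t e^{- \frac{15 \left|{t}\right|}{2}} \left|{t}\right|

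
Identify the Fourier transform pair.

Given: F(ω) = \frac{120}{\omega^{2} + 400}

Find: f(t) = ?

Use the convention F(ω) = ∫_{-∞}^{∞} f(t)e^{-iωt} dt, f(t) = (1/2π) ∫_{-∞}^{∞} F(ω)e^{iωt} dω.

f(t) = 3 e^{- 20 \left|{t}\right|}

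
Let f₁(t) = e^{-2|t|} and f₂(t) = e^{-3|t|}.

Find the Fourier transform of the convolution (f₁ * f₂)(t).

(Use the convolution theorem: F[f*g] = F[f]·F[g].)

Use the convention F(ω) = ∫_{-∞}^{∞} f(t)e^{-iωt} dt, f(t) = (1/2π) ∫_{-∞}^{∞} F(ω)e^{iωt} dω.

F[f₁*f₂](ω) = \frac{24}{\left(\omega^{2} + 4\right) \left(\omega^{2} + 9\right)}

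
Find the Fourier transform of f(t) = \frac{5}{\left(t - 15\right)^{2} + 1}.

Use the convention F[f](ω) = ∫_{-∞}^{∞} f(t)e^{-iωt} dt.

F(ω) = 5 \pi e^{- 15 i \omega - \left|{\omega}\right|}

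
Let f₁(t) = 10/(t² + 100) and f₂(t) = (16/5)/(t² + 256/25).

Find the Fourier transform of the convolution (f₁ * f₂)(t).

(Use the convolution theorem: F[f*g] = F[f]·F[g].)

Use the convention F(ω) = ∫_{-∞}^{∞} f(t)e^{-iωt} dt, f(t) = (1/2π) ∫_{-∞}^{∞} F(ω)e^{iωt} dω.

F[f₁*f₂](ω) = \pi^{2} e^{- \frac{66 \left|{\omega}\right|}{5}}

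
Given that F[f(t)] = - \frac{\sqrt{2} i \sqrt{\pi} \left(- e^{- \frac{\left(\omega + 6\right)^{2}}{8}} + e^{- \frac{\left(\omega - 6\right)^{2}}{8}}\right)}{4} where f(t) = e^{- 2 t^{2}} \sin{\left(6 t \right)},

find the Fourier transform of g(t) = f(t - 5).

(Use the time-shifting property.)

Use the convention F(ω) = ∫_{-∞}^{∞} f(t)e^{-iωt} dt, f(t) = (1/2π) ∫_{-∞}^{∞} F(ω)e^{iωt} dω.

F[g](ω) = \frac{\sqrt{2} i \sqrt{\pi} \left(1 - e^{3 \omega}\right) e^{- \frac{\omega^{2}}{8} - \frac{3 \omega}{2} - 5 i \omega - \frac{9}{2}}}{4}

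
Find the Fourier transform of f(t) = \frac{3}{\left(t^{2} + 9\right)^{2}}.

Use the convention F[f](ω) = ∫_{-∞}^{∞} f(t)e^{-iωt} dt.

F(ω) = \frac{\pi \left(3 \left|{\omega}\right| + 1\right) e^{- 3 \left|{\omega}\right|}}{18}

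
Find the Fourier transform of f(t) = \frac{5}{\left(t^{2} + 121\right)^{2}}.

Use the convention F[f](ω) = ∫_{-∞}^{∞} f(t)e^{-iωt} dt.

F(ω) = \frac{5 \pi \left(11 \left|{\omega}\right| + 1\right) e^{- 11 \left|{\omega}\right|}}{2662}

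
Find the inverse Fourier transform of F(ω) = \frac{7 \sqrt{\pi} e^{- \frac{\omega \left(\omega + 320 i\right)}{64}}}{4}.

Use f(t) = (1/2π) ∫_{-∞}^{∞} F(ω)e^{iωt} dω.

f(t) = 7 e^{- 16 \left(t - 5\right)^{2}}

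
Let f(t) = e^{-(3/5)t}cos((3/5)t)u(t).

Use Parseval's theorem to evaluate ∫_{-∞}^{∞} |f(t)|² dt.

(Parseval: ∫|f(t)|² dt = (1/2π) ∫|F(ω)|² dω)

∫|f(t)|² dt = \frac{5}{8}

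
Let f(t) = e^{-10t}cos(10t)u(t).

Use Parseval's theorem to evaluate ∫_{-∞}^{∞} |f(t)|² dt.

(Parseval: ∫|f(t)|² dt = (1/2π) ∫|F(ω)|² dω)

∫|f(t)|² dt = \frac{3}{80}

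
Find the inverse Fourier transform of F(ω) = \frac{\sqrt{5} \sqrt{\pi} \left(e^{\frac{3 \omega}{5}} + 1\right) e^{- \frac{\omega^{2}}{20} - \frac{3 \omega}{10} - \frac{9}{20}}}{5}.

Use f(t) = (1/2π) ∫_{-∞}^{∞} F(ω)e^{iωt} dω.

f(t) = 2 e^{- 5 t^{2}} \cos{\left(3 t \right)}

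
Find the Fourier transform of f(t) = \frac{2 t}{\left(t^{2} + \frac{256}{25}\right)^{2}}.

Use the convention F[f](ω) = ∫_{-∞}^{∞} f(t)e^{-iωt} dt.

F(ω) = - \frac{5 i \pi \omega e^{- \frac{16 \left|{\omega}\right|}{5}}}{16}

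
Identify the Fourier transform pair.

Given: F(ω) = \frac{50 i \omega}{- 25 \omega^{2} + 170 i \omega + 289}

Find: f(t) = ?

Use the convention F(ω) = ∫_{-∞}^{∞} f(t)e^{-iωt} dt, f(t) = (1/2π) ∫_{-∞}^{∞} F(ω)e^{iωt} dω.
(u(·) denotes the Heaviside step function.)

f(t) = 2 \left(1 - \frac{17 t}{5}\right) e^{- \frac{17 t}{5}} u\left(t\right)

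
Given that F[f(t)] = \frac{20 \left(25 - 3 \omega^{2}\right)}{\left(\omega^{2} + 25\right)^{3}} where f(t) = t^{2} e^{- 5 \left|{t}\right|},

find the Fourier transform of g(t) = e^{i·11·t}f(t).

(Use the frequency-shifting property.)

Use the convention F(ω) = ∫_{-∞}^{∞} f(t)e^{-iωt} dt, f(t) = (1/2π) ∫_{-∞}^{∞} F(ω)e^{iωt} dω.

F[g](ω) = \frac{20 \left(25 - 3 \left(\omega - 11\right)^{2}\right)}{\left(\left(\omega - 11\right)^{2} + 25\right)^{3}}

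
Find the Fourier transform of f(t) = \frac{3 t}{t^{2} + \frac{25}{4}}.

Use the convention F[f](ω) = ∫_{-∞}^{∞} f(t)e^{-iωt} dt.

F(ω) = - 3 i \pi e^{- \frac{5 \left|{\omega}\right|}{2}} \operatorname{sign}{\left(\omega \right)}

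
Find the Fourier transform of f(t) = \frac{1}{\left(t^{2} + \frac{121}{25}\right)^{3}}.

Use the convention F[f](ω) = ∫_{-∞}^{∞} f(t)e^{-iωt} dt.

F(ω) = \frac{125 \pi \left(121 \omega^{2} + 165 \left|{\omega}\right| + 75\right) e^{- \frac{11 \left|{\omega}\right|}{5}}}{1288408}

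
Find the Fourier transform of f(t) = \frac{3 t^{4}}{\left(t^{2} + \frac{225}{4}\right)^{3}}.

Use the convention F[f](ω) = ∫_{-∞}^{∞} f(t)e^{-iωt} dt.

F(ω) = \frac{3 \pi \left(75 \omega^{2} - 50 \left|{\omega}\right| + 4\right) e^{- \frac{15 \left|{\omega}\right|}{2}}}{80}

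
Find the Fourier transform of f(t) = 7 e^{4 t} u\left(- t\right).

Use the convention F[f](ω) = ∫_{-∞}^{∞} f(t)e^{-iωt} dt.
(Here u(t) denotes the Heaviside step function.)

F(ω) = - \frac{7}{i \omega - 4}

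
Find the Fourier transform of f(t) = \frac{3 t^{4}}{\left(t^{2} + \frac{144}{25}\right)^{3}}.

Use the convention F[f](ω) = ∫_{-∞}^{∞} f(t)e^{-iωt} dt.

F(ω) = \frac{3 \pi \left(48 \omega^{2} - 100 \left|{\omega}\right| + 25\right) e^{- \frac{12 \left|{\omega}\right|}{5}}}{160}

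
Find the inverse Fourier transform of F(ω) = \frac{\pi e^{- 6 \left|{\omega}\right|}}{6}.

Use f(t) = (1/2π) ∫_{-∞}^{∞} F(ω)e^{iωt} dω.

f(t) = \frac{1}{t^{2} + 36}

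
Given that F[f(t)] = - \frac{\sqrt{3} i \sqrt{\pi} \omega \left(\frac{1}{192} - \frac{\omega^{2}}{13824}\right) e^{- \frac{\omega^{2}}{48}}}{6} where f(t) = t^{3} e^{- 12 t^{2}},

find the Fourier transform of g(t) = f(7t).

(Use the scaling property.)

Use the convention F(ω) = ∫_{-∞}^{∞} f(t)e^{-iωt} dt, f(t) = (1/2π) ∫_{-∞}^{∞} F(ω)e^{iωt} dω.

F[g](ω) = \frac{\sqrt{3} i \sqrt{\pi} \omega \left(\omega^{2} - 3528\right) e^{- \frac{\omega^{2}}{2352}}}{199148544}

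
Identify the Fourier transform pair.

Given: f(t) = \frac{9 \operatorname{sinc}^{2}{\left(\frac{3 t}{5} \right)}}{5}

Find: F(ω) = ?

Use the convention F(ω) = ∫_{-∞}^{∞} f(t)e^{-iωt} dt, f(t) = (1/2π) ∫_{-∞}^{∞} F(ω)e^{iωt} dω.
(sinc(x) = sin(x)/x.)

F(ω) = \begin{cases} \frac{\pi \left(6 - 5 \left|{\omega}\right|\right)}{2} & \text{for}\: \omega > - \frac{6}{5} \wedge \omega < \frac{6}{5} \\0 & \text{otherwise} \end{cases}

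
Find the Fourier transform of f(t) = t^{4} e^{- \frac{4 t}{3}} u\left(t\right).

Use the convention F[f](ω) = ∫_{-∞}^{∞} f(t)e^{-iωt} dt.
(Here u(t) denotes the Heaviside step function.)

F(ω) = \frac{5832}{\left(3 i \omega + 4\right)^{5}}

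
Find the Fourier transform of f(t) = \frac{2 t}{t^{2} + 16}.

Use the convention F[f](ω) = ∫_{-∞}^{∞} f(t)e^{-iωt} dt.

F(ω) = - 2 i \pi e^{- 4 \left|{\omega}\right|} \operatorname{sign}{\left(\omega \right)}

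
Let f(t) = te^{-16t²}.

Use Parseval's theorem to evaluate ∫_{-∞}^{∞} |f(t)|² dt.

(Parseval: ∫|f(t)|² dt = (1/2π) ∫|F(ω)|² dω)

∫|f(t)|² dt = \frac{\sqrt{2} \sqrt{\pi}}{512}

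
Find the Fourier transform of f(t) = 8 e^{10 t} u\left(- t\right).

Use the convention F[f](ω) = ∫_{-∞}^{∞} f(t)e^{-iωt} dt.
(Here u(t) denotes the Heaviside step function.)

F(ω) = - \frac{8}{i \omega - 10}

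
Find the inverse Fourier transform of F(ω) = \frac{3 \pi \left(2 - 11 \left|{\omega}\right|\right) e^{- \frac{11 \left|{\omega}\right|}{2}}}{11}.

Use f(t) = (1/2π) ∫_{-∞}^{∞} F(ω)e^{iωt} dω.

f(t) = \frac{6 t^{2}}{\left(t^{2} + \frac{121}{4}\right)^{2}}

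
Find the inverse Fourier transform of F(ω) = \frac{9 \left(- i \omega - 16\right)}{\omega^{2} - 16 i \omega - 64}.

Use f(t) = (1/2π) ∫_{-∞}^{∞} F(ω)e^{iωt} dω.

f(t) = 9 \left(8 t + 1\right) e^{- 8 t} u\left(t\right)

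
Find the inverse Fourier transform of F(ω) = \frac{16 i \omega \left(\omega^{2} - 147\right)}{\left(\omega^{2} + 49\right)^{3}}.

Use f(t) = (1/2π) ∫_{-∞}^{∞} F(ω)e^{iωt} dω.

f(t) = 4 t e^{- 7 \left|{t}\right|} \left|{t}\right|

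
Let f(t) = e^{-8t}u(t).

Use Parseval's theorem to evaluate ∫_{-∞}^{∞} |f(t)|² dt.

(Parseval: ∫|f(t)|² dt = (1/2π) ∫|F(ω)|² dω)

∫|f(t)|² dt = \frac{1}{16}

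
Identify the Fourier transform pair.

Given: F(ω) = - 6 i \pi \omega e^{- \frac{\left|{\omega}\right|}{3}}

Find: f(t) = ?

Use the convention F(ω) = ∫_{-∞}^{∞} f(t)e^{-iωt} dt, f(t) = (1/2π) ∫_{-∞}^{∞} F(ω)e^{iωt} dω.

f(t) = \frac{4 t}{\left(t^{2} + \frac{1}{9}\right)^{2}}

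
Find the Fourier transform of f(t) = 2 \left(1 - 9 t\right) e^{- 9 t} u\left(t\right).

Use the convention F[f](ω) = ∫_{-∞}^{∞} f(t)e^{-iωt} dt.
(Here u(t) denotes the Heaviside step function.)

F(ω) = \frac{2 i \omega}{- \omega^{2} + 18 i \omega + 81}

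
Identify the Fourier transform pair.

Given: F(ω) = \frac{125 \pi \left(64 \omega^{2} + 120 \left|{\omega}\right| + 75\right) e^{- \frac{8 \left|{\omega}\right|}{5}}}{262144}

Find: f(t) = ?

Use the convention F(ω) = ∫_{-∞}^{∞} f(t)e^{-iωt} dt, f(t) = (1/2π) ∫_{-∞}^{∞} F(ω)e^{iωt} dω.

f(t) = \frac{1}{\left(t^{2} + \frac{64}{25}\right)^{3}}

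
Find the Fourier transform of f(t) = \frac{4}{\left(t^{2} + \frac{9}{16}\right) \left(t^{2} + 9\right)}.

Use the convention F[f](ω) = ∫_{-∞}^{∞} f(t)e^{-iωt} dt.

F(ω) = - \frac{64 \pi e^{- 3 \left|{\omega}\right|}}{405} + \frac{256 \pi e^{- \frac{3 \left|{\omega}\right|}{4}}}{405}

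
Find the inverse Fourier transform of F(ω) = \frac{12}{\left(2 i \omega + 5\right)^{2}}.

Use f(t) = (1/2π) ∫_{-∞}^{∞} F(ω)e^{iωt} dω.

f(t) = 3 t e^{- \frac{5 t}{2}} u\left(t\right)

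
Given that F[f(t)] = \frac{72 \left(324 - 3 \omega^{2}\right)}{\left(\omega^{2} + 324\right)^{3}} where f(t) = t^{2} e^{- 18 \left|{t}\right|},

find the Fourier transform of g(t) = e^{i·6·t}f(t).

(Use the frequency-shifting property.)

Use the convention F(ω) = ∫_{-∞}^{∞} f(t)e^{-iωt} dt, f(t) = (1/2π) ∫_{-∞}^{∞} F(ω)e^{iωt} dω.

F[g](ω) = \frac{216 \left(108 - \left(\omega - 6\right)^{2}\right)}{\left(\left(\omega - 6\right)^{2} + 324\right)^{3}}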